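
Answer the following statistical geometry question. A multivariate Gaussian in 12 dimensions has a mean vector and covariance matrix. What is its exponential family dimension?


Exponential family dimension calculation:
For 12-dim MVN: mean has 12 params, covariance has 12*13/2 = 78 unique entries.
Total dim = 12 + 78 = 90.

90


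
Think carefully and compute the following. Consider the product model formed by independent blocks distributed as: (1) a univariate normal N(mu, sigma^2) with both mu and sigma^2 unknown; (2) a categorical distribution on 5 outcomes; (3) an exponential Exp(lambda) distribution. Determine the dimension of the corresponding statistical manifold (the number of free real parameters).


The dimension of a statistical manifold equals the number of free
(independent) real parameters of the model. For a product of independent
blocks the parameter counts add.
- normal (mu, sigma^2): 2.
- categorical on 5 outcomes (probabilities sum to 1): 5-1 = 4.
- exponential (lambda): 1.
Total = 2 + 4 + 1 = 7.
Dimension = 7

7


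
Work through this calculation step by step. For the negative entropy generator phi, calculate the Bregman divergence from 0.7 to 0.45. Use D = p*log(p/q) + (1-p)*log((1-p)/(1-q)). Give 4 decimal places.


Bregman divergence with negative entropy generator:
D = p*log(p/q) + (1-p)*log((1-p)/(1-q)).
p = 0.7, q = 0.45.
p*log(p/q) = 0.7*log(0.7/0.45) = 0.309283.
(1-p)*log((1-p)/(1-q)) = 0.3*log(0.3/0.55) = -0.181841.
D = 0.309283 + -0.181841 = 0.1274

0.1274


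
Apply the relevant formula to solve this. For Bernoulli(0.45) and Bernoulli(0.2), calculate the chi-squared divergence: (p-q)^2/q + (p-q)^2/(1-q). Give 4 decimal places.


Chi-squared divergence between Bernoulli distributions:
chi^2 = (p-q)^2/q + (p-q)^2/(1-q).
p = 0.45, q = 0.2, p-q = 0.25.
(p-q)^2 = 0.0625.
term1 = 0.0625/0.2 = 0.3125.
term2 = 0.0625/0.8 = 0.078125.
chi^2 = 0.3125 + 0.078125 = 0.3906

0.3906


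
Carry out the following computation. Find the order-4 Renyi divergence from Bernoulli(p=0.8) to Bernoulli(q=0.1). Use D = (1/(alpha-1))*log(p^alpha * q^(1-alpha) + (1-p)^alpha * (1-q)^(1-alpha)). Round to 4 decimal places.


Renyi divergence of order alpha between Bernoulli distributions:
D = (1/(alpha-1))*log(p^alpha * q^(1-alpha) + (1-p)^alpha * (1-q)^(1-alpha)).
alpha = 4, p = 0.8, q = 0.1.
p^alpha * q^(1-alpha) = 0.8^4 * 0.1^-3 = 409.6.
(1-p)^alpha * (1-q)^(1-alpha) = 0.2^4 * 0.9^-3 = 0.002195.
sum = 409.6 + 0.002195 = 409.602195.
D = (1/3)*log(409.602195) = 2.0051

2.0051


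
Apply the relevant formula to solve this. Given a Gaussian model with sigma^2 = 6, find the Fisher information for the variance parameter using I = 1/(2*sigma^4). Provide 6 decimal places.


Fisher information for variance: I(sigma^2) = 1/(2*sigma^4).
sigma^2 = 6, so sigma^4 = 36.
I = 1/(2*36) = 1/72 = 0.013889

0.013889


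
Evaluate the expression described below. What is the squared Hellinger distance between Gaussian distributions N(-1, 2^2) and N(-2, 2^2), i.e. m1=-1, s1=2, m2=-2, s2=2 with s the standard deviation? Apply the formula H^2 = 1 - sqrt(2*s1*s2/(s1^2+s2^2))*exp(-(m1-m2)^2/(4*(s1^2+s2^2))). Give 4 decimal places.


Squared Hellinger distance for Gaussians:
H^2 = 1 - sqrt(2*s1*s2/(s1^2+s2^2)) * exp(-(m1-m2)^2/(4*(s1^2+s2^2))).
s1^2 = 4, s2^2 = 4, s1^2+s2^2 = 8.
sqrt(2*2*2/(8)) = 1.0.
(m1-m2)^2 = (1)^2 = 1.
exp(-1/(4*8)) = exp(-0.03125) = 0.969233.
H^2 = 1 - 1.0*0.969233 = 0.0308

0.0308


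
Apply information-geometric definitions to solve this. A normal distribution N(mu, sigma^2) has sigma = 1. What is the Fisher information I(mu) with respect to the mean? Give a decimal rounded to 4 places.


The Fisher information for the mean of a normal distribution is I(mu) = 1/sigma^2.
sigma = 1, so sigma^2 = 1.
I(mu) = 1/1 = 1.0000

1.0000


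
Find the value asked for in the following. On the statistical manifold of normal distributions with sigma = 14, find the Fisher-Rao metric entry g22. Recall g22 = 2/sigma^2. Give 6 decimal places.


For the 2-parameter normal family, the Fisher metric has:
  g11 = 1/sigma^2, g22 = 2/sigma^2.
sigma = 14, sigma^2 = 196.
g22 = 0.010204

0.010204


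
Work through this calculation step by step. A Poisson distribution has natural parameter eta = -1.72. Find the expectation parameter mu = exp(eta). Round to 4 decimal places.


Expectation parameter for Poisson exponential family:
mu = exp(eta).
eta = -1.72.
mu = exp(-1.72) = 0.1791

0.1791


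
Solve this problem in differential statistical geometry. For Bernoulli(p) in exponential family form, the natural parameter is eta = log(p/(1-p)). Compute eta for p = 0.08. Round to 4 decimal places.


Natural parameter for Bernoulli: eta = log(p/(1-p)).
p = 0.08, 1-p = 0.92.
p/(1-p) = 0.086957.
eta = log(0.086957) = -2.4423

-2.4423


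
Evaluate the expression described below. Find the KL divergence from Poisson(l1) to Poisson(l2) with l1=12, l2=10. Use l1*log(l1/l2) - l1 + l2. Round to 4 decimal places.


KL divergence for Poisson:
KL = l1*log(l1/l2) - l1 + l2.
l1 = 12, l2 = 10.
log(12/10) = 0.182322.
l1*log(l1/l2) = 12 * 0.182322 = 2.187859.
KL = 2.187859 - 12 + 10 = 0.1879

0.1879


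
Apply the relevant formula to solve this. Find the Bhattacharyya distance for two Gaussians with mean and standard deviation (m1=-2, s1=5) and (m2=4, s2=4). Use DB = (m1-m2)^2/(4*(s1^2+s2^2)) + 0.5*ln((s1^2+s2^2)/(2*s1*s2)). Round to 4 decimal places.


Bhattacharyya distance between two Gaussians:
DB = (m1-m2)^2/(4*(s1^2+s2^2)) + (1/2)*ln((s1^2+s2^2)/(2*s1*s2)).
(m1-m2)^2 = (-6)^2 = 36.
s1^2+s2^2 = 25 + 16 = 41.
term1 = 36/164 = 0.219512.
term2 = 0.5*ln(41/40.0) = 0.012346.
DB = 0.219512 + 0.012346 = 0.2319

0.2319


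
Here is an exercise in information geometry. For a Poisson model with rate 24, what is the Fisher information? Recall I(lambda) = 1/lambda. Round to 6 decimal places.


Fisher information for Poisson: I(lambda) = 1/lambda.
lambda = 24.
I(lambda) = 1/24 = 0.041667

0.041667


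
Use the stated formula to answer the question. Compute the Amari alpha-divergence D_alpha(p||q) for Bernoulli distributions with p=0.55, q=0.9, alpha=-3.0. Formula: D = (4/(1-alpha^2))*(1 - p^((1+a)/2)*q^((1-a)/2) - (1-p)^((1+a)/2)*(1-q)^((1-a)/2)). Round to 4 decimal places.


Amari alpha-divergence:
D = (4/(1-alpha^2))*(1 - p^((1+a)/2)*q^((1-a)/2) - (1-p)^((1+a)/2)*(1-q)^((1-a)/2)).
alpha = -3.0, p = 0.55, q = 0.9.
e1 = (1+alpha)/2 = -1.0, e2 = (1-alpha)/2 = 2.0.
t1 = p^e1 * q^e2 = 0.55^-1.0 * 0.9^2.0 = 1.472727.
t2 = (1-p)^e1 * (1-q)^e2 = 0.45^-1.0 * 0.1^2.0 = 0.022222.
4/(1-alpha^2) = -0.5.
D = -0.5*(1 - 1.472727 - 0.022222) = 0.2475

0.2475


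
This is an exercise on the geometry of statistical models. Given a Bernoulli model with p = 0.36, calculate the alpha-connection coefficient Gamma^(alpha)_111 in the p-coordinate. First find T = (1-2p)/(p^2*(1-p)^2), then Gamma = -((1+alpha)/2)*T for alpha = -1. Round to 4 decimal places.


Skewness (Amari-Chentsov) tensor: T = (1-2p)/(p^2*(1-p)^2).
p = 0.36, 1-2p = 0.28, p^2 = 0.1296, (1-p)^2 = 0.4096.
T = 0.28/(0.1296 * 0.4096) = 5.274643.
In the p-coordinate, Gamma^(alpha) = Gamma^(0) - (alpha/2)*T with Gamma^(0) = (1/2)*g'(p) = -T/2,
so Gamma^(alpha) = -((1+alpha)/2)*T.
alpha = -1, -(1+alpha)/2 = 0.0.
Gamma = 0.0 * 5.274643 = 0.0000

0.0000


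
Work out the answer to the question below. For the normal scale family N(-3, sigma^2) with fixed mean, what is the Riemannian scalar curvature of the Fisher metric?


This family has a single free parameter, so its statistical manifold
is 1-dimensional. The Riemann curvature tensor of any 1-dimensional
Riemannian manifold vanishes identically, so R = 0.

0


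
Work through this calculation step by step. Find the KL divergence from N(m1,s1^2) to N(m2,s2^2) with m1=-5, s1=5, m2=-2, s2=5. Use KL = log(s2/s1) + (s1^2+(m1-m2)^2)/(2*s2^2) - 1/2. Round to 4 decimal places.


KL divergence between normal distributions:
KL = log(s2/s1) + (s1^2 + (m1-m2)^2)/(2*s2^2) - 1/2.
log(5/5) = 0.0.
(5^2 + (-5--2)^2)/(2*5^2) = (25 + 9)/50 = 0.68.
KL = 0.0 + 0.68 - 0.5 = 0.1800

0.1800


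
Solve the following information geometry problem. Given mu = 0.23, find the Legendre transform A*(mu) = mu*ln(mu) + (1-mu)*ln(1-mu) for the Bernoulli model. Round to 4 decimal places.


Legendre transform for Bernoulli:
A*(mu) = mu*log(mu) + (1-mu)*log(1-mu).
mu = 0.23, 1-mu = 0.77.
mu*log(mu) = 0.23*log(0.23) = -0.338025.
(1-mu)*log(1-mu) = 0.77*log(0.77) = -0.201251.
A* = -0.338025 + -0.201251 = -0.5393

-0.5393


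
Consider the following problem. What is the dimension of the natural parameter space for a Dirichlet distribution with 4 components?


Exponential family dimension calculation:
Dirichlet with 4 components has 4 natural parameters.

4


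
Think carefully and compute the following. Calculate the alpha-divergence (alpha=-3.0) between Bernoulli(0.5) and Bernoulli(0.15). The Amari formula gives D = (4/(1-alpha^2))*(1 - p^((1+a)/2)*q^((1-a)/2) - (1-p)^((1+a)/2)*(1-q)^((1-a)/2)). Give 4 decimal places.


Amari alpha-divergence:
D = (4/(1-alpha^2))*(1 - p^((1+a)/2)*q^((1-a)/2) - (1-p)^((1+a)/2)*(1-q)^((1-a)/2)).
alpha = -3.0, p = 0.5, q = 0.15.
e1 = (1+alpha)/2 = -1.0, e2 = (1-alpha)/2 = 2.0.
t1 = p^e1 * q^e2 = 0.5^-1.0 * 0.15^2.0 = 0.045.
t2 = (1-p)^e1 * (1-q)^e2 = 0.5^-1.0 * 0.85^2.0 = 1.445.
4/(1-alpha^2) = -0.5.
D = -0.5*(1 - 0.045 - 1.445) = 0.2450

0.2450


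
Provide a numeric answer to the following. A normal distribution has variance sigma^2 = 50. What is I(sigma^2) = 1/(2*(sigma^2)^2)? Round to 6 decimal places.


Fisher information for variance: I(sigma^2) = 1/(2*sigma^4).
sigma^2 = 50, so sigma^4 = 2500.
I = 1/(2*2500) = 1/5000 = 0.000200

0.000200


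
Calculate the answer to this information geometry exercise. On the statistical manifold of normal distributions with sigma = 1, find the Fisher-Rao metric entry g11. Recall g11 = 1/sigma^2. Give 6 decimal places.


For the 2-parameter normal family, the Fisher metric has:
  g11 = 1/sigma^2, g22 = 2/sigma^2.
sigma = 1, sigma^2 = 1.
g11 = 1.000000

1.000000


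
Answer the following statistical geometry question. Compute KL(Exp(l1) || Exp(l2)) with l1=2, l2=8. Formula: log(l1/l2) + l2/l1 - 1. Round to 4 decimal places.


KL divergence for exponential family:
KL = log(l1/l2) + l2/l1 - 1.
log(2/8) = -1.386294.
8/2 = 4.0.
KL = -1.386294 + 4.0 - 1 = 1.6137

1.6137


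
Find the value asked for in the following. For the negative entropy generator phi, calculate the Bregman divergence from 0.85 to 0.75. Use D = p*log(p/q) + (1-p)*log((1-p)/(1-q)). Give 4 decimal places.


Bregman divergence with negative entropy generator:
D = p*log(p/q) + (1-p)*log((1-p)/(1-q)).
p = 0.85, q = 0.75.
p*log(p/q) = 0.85*log(0.85/0.75) = 0.106389.
(1-p)*log((1-p)/(1-q)) = 0.15*log(0.15/0.25) = -0.076624.
D = 0.106389 + -0.076624 = 0.0298

0.0298


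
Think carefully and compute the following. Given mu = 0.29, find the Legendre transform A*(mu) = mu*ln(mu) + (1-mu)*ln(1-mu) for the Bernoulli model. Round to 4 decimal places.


Legendre transform for Bernoulli:
A*(mu) = mu*log(mu) + (1-mu)*log(1-mu).
mu = 0.29, 1-mu = 0.71.
mu*log(mu) = 0.29*log(0.29) = -0.358984.
(1-mu)*log(1-mu) = 0.71*log(0.71) = -0.243168.
A* = -0.358984 + -0.243168 = -0.6022

-0.6022


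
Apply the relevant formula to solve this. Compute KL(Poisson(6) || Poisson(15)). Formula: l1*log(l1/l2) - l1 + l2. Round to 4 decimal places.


KL divergence for Poisson:
KL = l1*log(l1/l2) - l1 + l2.
l1 = 6, l2 = 15.
log(6/15) = -0.916291.
l1*log(l1/l2) = 6 * -0.916291 = -5.497744.
KL = -5.497744 - 6 + 15 = 3.5023

3.5023


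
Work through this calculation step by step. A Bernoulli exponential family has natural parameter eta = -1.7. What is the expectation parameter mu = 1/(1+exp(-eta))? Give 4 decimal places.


Dual coordinate (expectation parameter) for Bernoulli:
mu = 1/(1+exp(-eta)).
eta = -1.7.
exp(-eta) = exp(1.7) = 5.473947.
mu = 1/(1+5.473947) = 0.1545

0.1545


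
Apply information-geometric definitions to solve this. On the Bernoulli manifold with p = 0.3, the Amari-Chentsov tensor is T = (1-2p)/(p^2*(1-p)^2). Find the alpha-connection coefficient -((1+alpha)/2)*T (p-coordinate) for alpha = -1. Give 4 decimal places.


Skewness (Amari-Chentsov) tensor: T = (1-2p)/(p^2*(1-p)^2).
p = 0.3, 1-2p = 0.4, p^2 = 0.09, (1-p)^2 = 0.49.
T = 0.4/(0.09 * 0.49) = 9.070295.
In the p-coordinate, Gamma^(alpha) = Gamma^(0) - (alpha/2)*T with Gamma^(0) = (1/2)*g'(p) = -T/2,
so Gamma^(alpha) = -((1+alpha)/2)*T.
alpha = -1, -(1+alpha)/2 = 0.0.
Gamma = 0.0 * 9.070295 = 0.0000

0.0000


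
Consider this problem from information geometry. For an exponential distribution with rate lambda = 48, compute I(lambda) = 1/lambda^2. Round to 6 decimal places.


Fisher information for exponential: I(lambda) = 1/lambda^2.
lambda = 48, lambda^2 = 2304.
I = 1/2304 = 0.000434

0.000434


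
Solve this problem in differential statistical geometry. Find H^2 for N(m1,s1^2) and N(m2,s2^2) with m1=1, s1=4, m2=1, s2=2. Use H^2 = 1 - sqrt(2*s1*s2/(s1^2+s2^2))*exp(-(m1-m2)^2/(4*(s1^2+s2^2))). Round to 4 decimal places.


Squared Hellinger distance for Gaussians:
H^2 = 1 - sqrt(2*s1*s2/(s1^2+s2^2)) * exp(-(m1-m2)^2/(4*(s1^2+s2^2))).
s1^2 = 16, s2^2 = 4, s1^2+s2^2 = 20.
sqrt(2*4*2/(20)) = 0.894427.
(m1-m2)^2 = (0)^2 = 0.
exp(-0/(4*20)) = exp(0.0) = 1.0.
H^2 = 1 - 0.894427*1.0 = 0.1056

0.1056


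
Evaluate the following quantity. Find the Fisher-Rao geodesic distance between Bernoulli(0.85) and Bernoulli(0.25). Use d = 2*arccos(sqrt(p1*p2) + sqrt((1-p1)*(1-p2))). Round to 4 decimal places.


Geodesic distance on Bernoulli manifold:
d(p1,p2) = 2*arccos(sqrt(p1*p2) + sqrt((1-p1)*(1-p2))).
sqrt(p1*p2) = sqrt(0.85*0.25) = 0.460977.
sqrt((1-p1)*(1-p2)) = sqrt(0.15*0.75) = 0.33541.
arg = 0.460977 + 0.33541 = 0.796387.
d = 2*arccos(0.796387) = 1.2990

1.2990


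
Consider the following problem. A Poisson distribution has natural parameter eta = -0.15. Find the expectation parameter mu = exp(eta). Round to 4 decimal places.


Expectation parameter for Poisson exponential family:
mu = exp(eta).
eta = -0.15.
mu = exp(-0.15) = 0.8607

0.8607


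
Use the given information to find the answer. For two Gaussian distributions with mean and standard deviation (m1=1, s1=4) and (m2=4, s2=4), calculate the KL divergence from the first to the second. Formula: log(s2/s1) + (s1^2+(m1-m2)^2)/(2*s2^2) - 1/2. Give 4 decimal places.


KL divergence between normal distributions:
KL = log(s2/s1) + (s1^2 + (m1-m2)^2)/(2*s2^2) - 1/2.
log(4/4) = 0.0.
(4^2 + (1-4)^2)/(2*4^2) = (16 + 9)/32 = 0.78125.
KL = 0.0 + 0.78125 - 0.5 = 0.2813

0.2813


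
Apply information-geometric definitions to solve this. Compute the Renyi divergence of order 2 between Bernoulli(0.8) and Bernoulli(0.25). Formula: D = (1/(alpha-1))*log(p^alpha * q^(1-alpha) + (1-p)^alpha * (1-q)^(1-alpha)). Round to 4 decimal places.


Renyi divergence of order alpha between Bernoulli distributions:
D = (1/(alpha-1))*log(p^alpha * q^(1-alpha) + (1-p)^alpha * (1-q)^(1-alpha)).
alpha = 2, p = 0.8, q = 0.25.
p^alpha * q^(1-alpha) = 0.8^2 * 0.25^-1 = 2.56.
(1-p)^alpha * (1-q)^(1-alpha) = 0.2^2 * 0.75^-1 = 0.053333.
sum = 2.56 + 0.053333 = 2.613333.
D = (1/1)*log(2.613333) = 0.9606

0.9606


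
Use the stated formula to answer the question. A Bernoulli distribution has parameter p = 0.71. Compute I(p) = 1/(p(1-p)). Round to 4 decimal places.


For Bernoulli(p), Fisher information is I(p) = 1/(p*(1-p)).
p = 0.71, 1-p = 0.29.
p*(1-p) = 0.2059.
I(p) = 1/0.2059 = 4.8567

4.8567


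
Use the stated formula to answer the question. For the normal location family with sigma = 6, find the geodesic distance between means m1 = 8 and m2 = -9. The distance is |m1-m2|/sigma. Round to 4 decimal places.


On the fixed-variance normal subfamily, geodesic distance = |m1-m2|/sigma.
|8 - -9| = 17.
sigma = 6.
d = 17/6 = 2.8333

2.8333


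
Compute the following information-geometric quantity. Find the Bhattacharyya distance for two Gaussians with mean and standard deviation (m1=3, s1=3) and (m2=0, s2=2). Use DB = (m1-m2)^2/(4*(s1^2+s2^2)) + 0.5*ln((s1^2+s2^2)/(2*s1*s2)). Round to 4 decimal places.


Bhattacharyya distance between two Gaussians:
DB = (m1-m2)^2/(4*(s1^2+s2^2)) + (1/2)*ln((s1^2+s2^2)/(2*s1*s2)).
(m1-m2)^2 = (3)^2 = 9.
s1^2+s2^2 = 9 + 4 = 13.
term1 = 9/52 = 0.173077.
term2 = 0.5*ln(13/12.0) = 0.040021.
DB = 0.173077 + 0.040021 = 0.2131

0.2131


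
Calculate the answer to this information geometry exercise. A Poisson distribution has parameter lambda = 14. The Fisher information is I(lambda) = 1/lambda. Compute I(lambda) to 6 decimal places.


Fisher information for Poisson: I(lambda) = 1/lambda.
lambda = 14.
I(lambda) = 1/14 = 0.071429

0.071429


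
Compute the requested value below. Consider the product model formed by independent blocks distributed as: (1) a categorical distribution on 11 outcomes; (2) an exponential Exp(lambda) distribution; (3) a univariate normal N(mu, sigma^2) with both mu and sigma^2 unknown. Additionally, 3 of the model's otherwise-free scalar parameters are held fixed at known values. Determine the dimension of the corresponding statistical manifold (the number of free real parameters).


The dimension of a statistical manifold equals the number of free
(independent) real parameters of the model. For a product of independent
blocks the parameter counts add.
- categorical on 11 outcomes (probabilities sum to 1): 11-1 = 10.
- exponential (lambda): 1.
- normal (mu, sigma^2): 2.
Total = 10 + 1 + 2 = 13.
3 parameter(s) fixed at known values: 13 - 3 = 10.
Dimension = 10

10


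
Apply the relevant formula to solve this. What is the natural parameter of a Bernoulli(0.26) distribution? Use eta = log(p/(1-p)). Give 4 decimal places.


Natural parameter for Bernoulli: eta = log(p/(1-p)).
p = 0.26, 1-p = 0.74.
p/(1-p) = 0.351351.
eta = log(0.351351) = -1.0460

-1.0460


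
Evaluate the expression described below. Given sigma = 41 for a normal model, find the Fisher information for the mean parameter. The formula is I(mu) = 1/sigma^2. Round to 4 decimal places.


The Fisher information for the mean of a normal distribution is I(mu) = 1/sigma^2.
sigma = 41, so sigma^2 = 1681.
I(mu) = 1/1681 = 0.0006

0.0006


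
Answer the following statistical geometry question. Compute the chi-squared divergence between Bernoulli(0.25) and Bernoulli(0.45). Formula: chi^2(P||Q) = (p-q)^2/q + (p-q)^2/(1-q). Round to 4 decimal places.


Chi-squared divergence between Bernoulli distributions:
chi^2 = (p-q)^2/q + (p-q)^2/(1-q).
p = 0.25, q = 0.45, p-q = -0.2.
(p-q)^2 = 0.04.
term1 = 0.04/0.45 = 0.088889.
term2 = 0.04/0.55 = 0.072727.
chi^2 = 0.088889 + 0.072727 = 0.1616

0.1616


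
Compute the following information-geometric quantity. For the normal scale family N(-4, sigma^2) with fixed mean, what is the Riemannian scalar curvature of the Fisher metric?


This family has a single free parameter, so its statistical manifold
is 1-dimensional. The Riemann curvature tensor of any 1-dimensional
Riemannian manifold vanishes identically, so R = 0.

0


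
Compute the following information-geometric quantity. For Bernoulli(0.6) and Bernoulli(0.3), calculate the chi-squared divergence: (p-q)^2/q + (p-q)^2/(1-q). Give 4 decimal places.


Chi-squared divergence between Bernoulli distributions:
chi^2 = (p-q)^2/q + (p-q)^2/(1-q).
p = 0.6, q = 0.3, p-q = 0.3.
(p-q)^2 = 0.09.
term1 = 0.09/0.3 = 0.3.
term2 = 0.09/0.7 = 0.128571.
chi^2 = 0.3 + 0.128571 = 0.4286

0.4286


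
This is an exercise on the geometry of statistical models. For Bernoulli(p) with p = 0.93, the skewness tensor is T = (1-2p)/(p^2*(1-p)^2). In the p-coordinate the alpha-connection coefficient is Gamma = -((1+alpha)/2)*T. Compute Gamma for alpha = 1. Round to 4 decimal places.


Skewness (Amari-Chentsov) tensor: T = (1-2p)/(p^2*(1-p)^2).
p = 0.93, 1-2p = -0.86, p^2 = 0.8649, (1-p)^2 = 0.0049.
T = -0.86/(0.8649 * 0.0049) = -202.92543.
In the p-coordinate, Gamma^(alpha) = Gamma^(0) - (alpha/2)*T with Gamma^(0) = (1/2)*g'(p) = -T/2,
so Gamma^(alpha) = -((1+alpha)/2)*T.
alpha = 1, -(1+alpha)/2 = -1.0.
Gamma = -1.0 * -202.92543 = 202.9254

202.9254


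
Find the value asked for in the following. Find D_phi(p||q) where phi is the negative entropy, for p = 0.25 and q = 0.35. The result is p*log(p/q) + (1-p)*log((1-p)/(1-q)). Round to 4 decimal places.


Bregman divergence with negative entropy generator:
D = p*log(p/q) + (1-p)*log((1-p)/(1-q)).
p = 0.25, q = 0.35.
p*log(p/q) = 0.25*log(0.25/0.35) = -0.084118.
(1-p)*log((1-p)/(1-q)) = 0.75*log(0.75/0.65) = 0.107326.
D = -0.084118 + 0.107326 = 0.0232

0.0232


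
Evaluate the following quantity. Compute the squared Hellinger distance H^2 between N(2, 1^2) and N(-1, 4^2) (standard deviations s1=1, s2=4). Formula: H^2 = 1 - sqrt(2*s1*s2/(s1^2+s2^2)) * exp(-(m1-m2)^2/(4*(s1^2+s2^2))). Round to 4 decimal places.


Squared Hellinger distance for Gaussians:
H^2 = 1 - sqrt(2*s1*s2/(s1^2+s2^2)) * exp(-(m1-m2)^2/(4*(s1^2+s2^2))).
s1^2 = 1, s2^2 = 16, s1^2+s2^2 = 17.
sqrt(2*1*4/(17)) = 0.685994.
(m1-m2)^2 = (3)^2 = 9.
exp(-9/(4*17)) = exp(-0.132353) = 0.876032.
H^2 = 1 - 0.685994*0.876032 = 0.3990

0.3990


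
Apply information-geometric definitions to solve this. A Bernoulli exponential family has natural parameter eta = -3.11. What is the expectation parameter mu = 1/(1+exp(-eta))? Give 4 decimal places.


Dual coordinate (expectation parameter) for Bernoulli:
mu = 1/(1+exp(-eta)).
eta = -3.11.
exp(-eta) = exp(3.11) = 22.421044.
mu = 1/(1+22.421044) = 0.0427

0.0427


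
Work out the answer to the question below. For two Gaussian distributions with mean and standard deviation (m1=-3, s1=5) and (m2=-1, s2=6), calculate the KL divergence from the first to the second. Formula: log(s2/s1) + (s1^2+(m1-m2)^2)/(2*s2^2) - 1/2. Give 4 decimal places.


KL divergence between normal distributions:
KL = log(s2/s1) + (s1^2 + (m1-m2)^2)/(2*s2^2) - 1/2.
log(6/5) = 0.182322.
(5^2 + (-3--1)^2)/(2*6^2) = (25 + 4)/72 = 0.402778.
KL = 0.182322 + 0.402778 - 0.5 = 0.0851

0.0851


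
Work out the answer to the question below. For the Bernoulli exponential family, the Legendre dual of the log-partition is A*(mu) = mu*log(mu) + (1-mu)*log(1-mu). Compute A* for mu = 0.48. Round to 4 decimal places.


Legendre transform for Bernoulli:
A*(mu) = mu*log(mu) + (1-mu)*log(1-mu).
mu = 0.48, 1-mu = 0.52.
mu*log(mu) = 0.48*log(0.48) = -0.352305.
(1-mu)*log(1-mu) = 0.52*log(0.52) = -0.340042.
A* = -0.352305 + -0.340042 = -0.6923

-0.6923


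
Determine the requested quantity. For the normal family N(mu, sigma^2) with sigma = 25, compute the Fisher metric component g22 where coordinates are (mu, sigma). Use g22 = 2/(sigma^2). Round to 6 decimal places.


For the 2-parameter normal family, the Fisher metric has:
  g11 = 1/sigma^2, g22 = 2/sigma^2.
sigma = 25, sigma^2 = 625.
g22 = 0.003200

0.003200


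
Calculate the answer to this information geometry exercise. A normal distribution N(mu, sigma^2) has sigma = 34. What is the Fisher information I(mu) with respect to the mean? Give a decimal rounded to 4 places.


The Fisher information for the mean of a normal distribution is I(mu) = 1/sigma^2.
sigma = 34, so sigma^2 = 1156.
I(mu) = 1/1156 = 0.0009

0.0009


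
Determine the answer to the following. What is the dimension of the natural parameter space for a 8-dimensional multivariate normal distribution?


Exponential family dimension calculation:
For 8-dim MVN: mean has 8 params, covariance has 8*9/2 = 36 unique entries.
Total dim = 8 + 36 = 44.

44


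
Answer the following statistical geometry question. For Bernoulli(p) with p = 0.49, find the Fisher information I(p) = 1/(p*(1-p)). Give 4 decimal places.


For Bernoulli(p), Fisher information is I(p) = 1/(p*(1-p)).
p = 0.49, 1-p = 0.51.
p*(1-p) = 0.2499.
I(p) = 1/0.2499 = 4.0016

4.0016


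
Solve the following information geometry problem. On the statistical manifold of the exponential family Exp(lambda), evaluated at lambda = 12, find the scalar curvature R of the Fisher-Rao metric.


This family has a single free parameter, so its statistical manifold
is 1-dimensional. The Riemann curvature tensor of any 1-dimensional
Riemannian manifold vanishes identically, so R = 0.

0


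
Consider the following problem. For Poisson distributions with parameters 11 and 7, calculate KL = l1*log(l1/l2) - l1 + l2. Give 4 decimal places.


KL divergence for Poisson:
KL = l1*log(l1/l2) - l1 + l2.
l1 = 11, l2 = 7.
log(11/7) = 0.451985.
l1*log(l1/l2) = 11 * 0.451985 = 4.971836.
KL = 4.971836 - 11 + 7 = 0.9718

0.9718


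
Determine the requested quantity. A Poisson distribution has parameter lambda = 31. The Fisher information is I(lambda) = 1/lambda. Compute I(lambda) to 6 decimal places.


Fisher information for Poisson: I(lambda) = 1/lambda.
lambda = 31.
I(lambda) = 1/31 = 0.032258

0.032258


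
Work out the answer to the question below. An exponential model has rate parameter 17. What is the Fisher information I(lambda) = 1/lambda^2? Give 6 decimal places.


Fisher information for exponential: I(lambda) = 1/lambda^2.
lambda = 17, lambda^2 = 289.
I = 1/289 = 0.003460

0.003460


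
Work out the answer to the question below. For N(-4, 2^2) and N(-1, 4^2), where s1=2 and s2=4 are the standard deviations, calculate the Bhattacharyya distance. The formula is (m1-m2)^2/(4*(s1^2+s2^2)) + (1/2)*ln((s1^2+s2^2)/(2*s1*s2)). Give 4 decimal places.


Bhattacharyya distance between two Gaussians:
DB = (m1-m2)^2/(4*(s1^2+s2^2)) + (1/2)*ln((s1^2+s2^2)/(2*s1*s2)).
(m1-m2)^2 = (-3)^2 = 9.
s1^2+s2^2 = 4 + 16 = 20.
term1 = 9/80 = 0.1125.
term2 = 0.5*ln(20/16.0) = 0.111572.
DB = 0.1125 + 0.111572 = 0.2241

0.2241


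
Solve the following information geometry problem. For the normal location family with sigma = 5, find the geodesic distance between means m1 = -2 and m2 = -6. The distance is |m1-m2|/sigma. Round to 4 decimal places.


On the fixed-variance normal subfamily, geodesic distance = |m1-m2|/sigma.
|-2 - -6| = 4.
sigma = 5.
d = 4/5 = 0.8000

0.8000


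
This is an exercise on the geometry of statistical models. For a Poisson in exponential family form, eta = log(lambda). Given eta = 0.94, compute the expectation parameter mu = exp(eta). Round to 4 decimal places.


Expectation parameter for Poisson exponential family:
mu = exp(eta).
eta = 0.94.
mu = exp(0.94) = 2.5600

2.5600


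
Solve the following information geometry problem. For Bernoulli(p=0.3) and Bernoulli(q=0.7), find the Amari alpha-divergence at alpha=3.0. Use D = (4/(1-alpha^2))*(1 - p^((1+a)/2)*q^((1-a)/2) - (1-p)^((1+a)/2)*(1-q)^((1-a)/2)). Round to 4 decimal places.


Amari alpha-divergence:
D = (4/(1-alpha^2))*(1 - p^((1+a)/2)*q^((1-a)/2) - (1-p)^((1+a)/2)*(1-q)^((1-a)/2)).
alpha = 3.0, p = 0.3, q = 0.7.
e1 = (1+alpha)/2 = 2.0, e2 = (1-alpha)/2 = -1.0.
t1 = p^e1 * q^e2 = 0.3^2.0 * 0.7^-1.0 = 0.128571.
t2 = (1-p)^e1 * (1-q)^e2 = 0.7^2.0 * 0.3^-1.0 = 1.633333.
4/(1-alpha^2) = -0.5.
D = -0.5*(1 - 0.128571 - 1.633333) = 0.3810

0.3810


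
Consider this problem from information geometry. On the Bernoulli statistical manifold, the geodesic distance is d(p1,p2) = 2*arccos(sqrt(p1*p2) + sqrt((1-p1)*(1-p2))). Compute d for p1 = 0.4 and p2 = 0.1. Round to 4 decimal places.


Geodesic distance on Bernoulli manifold:
d(p1,p2) = 2*arccos(sqrt(p1*p2) + sqrt((1-p1)*(1-p2))).
sqrt(p1*p2) = sqrt(0.4*0.1) = 0.2.
sqrt((1-p1)*(1-p2)) = sqrt(0.6*0.9) = 0.734847.
arg = 0.2 + 0.734847 = 0.934847.
d = 2*arccos(0.934847) = 0.7259

0.7259


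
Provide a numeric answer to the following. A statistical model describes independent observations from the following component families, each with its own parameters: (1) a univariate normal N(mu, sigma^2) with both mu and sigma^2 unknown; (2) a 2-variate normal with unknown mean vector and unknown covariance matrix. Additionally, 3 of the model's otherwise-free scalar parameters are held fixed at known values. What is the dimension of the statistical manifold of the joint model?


The dimension of a statistical manifold equals the number of free
(independent) real parameters of the model. For a product of independent
blocks the parameter counts add.
- normal (mu, sigma^2): 2.
- 2-variate normal: 2 (mean) + 2*3/2 = 3 (symmetric covariance) = 5.
Total = 2 + 5 = 7.
3 parameter(s) fixed at known values: 7 - 3 = 4.
Dimension = 4

4


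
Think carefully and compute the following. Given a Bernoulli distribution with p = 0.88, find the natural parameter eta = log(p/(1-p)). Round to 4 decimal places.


Natural parameter for Bernoulli: eta = log(p/(1-p)).
p = 0.88, 1-p = 0.12.
p/(1-p) = 7.333333.
eta = log(7.333333) = 1.9924

1.9924


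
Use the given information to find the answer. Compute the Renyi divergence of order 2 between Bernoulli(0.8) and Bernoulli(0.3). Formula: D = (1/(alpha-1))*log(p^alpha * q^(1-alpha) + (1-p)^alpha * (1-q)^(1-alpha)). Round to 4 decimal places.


Renyi divergence of order alpha between Bernoulli distributions:
D = (1/(alpha-1))*log(p^alpha * q^(1-alpha) + (1-p)^alpha * (1-q)^(1-alpha)).
alpha = 2, p = 0.8, q = 0.3.
p^alpha * q^(1-alpha) = 0.8^2 * 0.3^-1 = 2.133333.
(1-p)^alpha * (1-q)^(1-alpha) = 0.2^2 * 0.7^-1 = 0.057143.
sum = 2.133333 + 0.057143 = 2.190476.
D = (1/1)*log(2.190476) = 0.7841

0.7841


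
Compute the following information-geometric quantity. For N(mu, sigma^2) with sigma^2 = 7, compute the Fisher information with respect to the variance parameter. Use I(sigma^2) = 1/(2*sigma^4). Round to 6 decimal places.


Fisher information for variance: I(sigma^2) = 1/(2*sigma^4).
sigma^2 = 7, so sigma^4 = 49.
I = 1/(2*49) = 1/98 = 0.010204

0.010204


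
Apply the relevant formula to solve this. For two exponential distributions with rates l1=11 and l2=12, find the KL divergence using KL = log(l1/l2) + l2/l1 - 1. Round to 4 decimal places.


KL divergence for exponential family:
KL = log(l1/l2) + l2/l1 - 1.
log(11/12) = -0.087011.
12/11 = 1.090909.
KL = -0.087011 + 1.090909 - 1 = 0.0039

0.0039


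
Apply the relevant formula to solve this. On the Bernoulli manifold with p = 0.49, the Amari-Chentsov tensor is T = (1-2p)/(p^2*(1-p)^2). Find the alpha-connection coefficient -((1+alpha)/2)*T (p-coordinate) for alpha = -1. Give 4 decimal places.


Skewness (Amari-Chentsov) tensor: T = (1-2p)/(p^2*(1-p)^2).
p = 0.49, 1-2p = 0.02, p^2 = 0.2401, (1-p)^2 = 0.2601.
T = 0.02/(0.2401 * 0.2601) = 0.320256.
In the p-coordinate, Gamma^(alpha) = Gamma^(0) - (alpha/2)*T with Gamma^(0) = (1/2)*g'(p) = -T/2,
so Gamma^(alpha) = -((1+alpha)/2)*T.
alpha = -1, -(1+alpha)/2 = 0.0.
Gamma = 0.0 * 0.320256 = 0.0000

0.0000


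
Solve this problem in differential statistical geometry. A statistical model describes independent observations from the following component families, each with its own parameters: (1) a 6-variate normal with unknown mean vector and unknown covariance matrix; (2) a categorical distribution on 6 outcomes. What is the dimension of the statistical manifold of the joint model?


The dimension of a statistical manifold equals the number of free
(independent) real parameters of the model. For a product of independent
blocks the parameter counts add.
- 6-variate normal: 6 (mean) + 6*7/2 = 21 (symmetric covariance) = 27.
- categorical on 6 outcomes (probabilities sum to 1): 6-1 = 5.
Total = 27 + 5 = 32.
Dimension = 32

32


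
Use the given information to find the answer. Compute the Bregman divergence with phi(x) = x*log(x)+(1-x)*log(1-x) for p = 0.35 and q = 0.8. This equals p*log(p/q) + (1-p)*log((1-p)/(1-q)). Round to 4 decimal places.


Bregman divergence with negative entropy generator:
D = p*log(p/q) + (1-p)*log((1-p)/(1-q)).
p = 0.35, q = 0.8.
p*log(p/q) = 0.35*log(0.35/0.8) = -0.289338.
(1-p)*log((1-p)/(1-q)) = 0.65*log(0.65/0.2) = 0.766126.
D = -0.289338 + 0.766126 = 0.4768

0.4768


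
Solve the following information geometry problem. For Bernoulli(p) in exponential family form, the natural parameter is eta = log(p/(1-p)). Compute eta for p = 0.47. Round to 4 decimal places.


Natural parameter for Bernoulli: eta = log(p/(1-p)).
p = 0.47, 1-p = 0.53.
p/(1-p) = 0.886792.
eta = log(0.886792) = -0.1201

-0.1201


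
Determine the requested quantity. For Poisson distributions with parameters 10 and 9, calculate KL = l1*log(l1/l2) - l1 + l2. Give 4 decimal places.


KL divergence for Poisson:
KL = l1*log(l1/l2) - l1 + l2.
l1 = 10, l2 = 9.
log(10/9) = 0.105361.
l1*log(l1/l2) = 10 * 0.105361 = 1.053605.
KL = 1.053605 - 10 + 9 = 0.0536

0.0536


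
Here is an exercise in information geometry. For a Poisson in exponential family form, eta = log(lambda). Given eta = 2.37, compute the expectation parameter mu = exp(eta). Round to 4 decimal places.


Expectation parameter for Poisson exponential family:
mu = exp(eta).
eta = 2.37.
mu = exp(2.37) = 10.6974

10.6974


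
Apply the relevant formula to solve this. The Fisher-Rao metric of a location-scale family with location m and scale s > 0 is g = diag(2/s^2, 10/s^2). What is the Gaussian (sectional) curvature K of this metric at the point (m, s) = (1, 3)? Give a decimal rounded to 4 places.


The metric has the form g = (A dm^2 + B ds^2)/s^2 with A = 2, B = 10.
Substitute u = sqrt(A/B)*m: g = B*(du^2 + ds^2)/s^2, i.e. B times the
Poincare upper half-plane metric, which has constant Gaussian curvature -1.
Scaling a 2D metric by a constant c divides the Gaussian curvature by c,
so K = -1/B = -1/(10) = -0.1000 everywhere (the point (m, s) = (1, 3) is irrelevant:
the curvature is constant).
The requested Gaussian curvature is K = -0.1000.

-0.1000


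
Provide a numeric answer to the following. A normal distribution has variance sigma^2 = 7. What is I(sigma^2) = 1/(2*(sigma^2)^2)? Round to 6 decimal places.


Fisher information for variance: I(sigma^2) = 1/(2*sigma^4).
sigma^2 = 7, so sigma^4 = 49.
I = 1/(2*49) = 1/98 = 0.010204

0.010204


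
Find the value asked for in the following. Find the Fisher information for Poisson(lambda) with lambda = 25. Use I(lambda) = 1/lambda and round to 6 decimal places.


Fisher information for Poisson: I(lambda) = 1/lambda.
lambda = 25.
I(lambda) = 1/25 = 0.040000

0.040000


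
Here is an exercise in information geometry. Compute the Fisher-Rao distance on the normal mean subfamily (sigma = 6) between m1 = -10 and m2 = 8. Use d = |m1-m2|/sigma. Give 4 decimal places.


On the fixed-variance normal subfamily, geodesic distance = |m1-m2|/sigma.
|-10 - 8| = 18.
sigma = 6.
d = 18/6 = 3.0000

3.0000


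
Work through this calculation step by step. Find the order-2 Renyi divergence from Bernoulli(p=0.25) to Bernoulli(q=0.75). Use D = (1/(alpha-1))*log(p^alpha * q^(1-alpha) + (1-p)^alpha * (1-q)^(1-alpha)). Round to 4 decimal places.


Renyi divergence of order alpha between Bernoulli distributions:
D = (1/(alpha-1))*log(p^alpha * q^(1-alpha) + (1-p)^alpha * (1-q)^(1-alpha)).
alpha = 2, p = 0.25, q = 0.75.
p^alpha * q^(1-alpha) = 0.25^2 * 0.75^-1 = 0.083333.
(1-p)^alpha * (1-q)^(1-alpha) = 0.75^2 * 0.25^-1 = 2.25.
sum = 0.083333 + 2.25 = 2.333333.
D = (1/1)*log(2.333333) = 0.8473

0.8473


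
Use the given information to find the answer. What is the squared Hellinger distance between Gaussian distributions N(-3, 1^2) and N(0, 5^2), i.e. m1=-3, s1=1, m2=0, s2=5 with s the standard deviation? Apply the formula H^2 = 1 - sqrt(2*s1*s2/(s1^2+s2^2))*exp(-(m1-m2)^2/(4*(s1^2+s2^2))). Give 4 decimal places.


Squared Hellinger distance for Gaussians:
H^2 = 1 - sqrt(2*s1*s2/(s1^2+s2^2)) * exp(-(m1-m2)^2/(4*(s1^2+s2^2))).
s1^2 = 1, s2^2 = 25, s1^2+s2^2 = 26.
sqrt(2*1*5/(26)) = 0.620174.
(m1-m2)^2 = (-3)^2 = 9.
exp(-9/(4*26)) = exp(-0.086538) = 0.9171.
H^2 = 1 - 0.620174*0.9171 = 0.4312

0.4312


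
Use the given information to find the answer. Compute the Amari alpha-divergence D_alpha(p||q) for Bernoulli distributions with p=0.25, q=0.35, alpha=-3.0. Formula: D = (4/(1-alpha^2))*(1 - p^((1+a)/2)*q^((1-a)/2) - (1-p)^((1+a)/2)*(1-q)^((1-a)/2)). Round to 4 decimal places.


Amari alpha-divergence:
D = (4/(1-alpha^2))*(1 - p^((1+a)/2)*q^((1-a)/2) - (1-p)^((1+a)/2)*(1-q)^((1-a)/2)).
alpha = -3.0, p = 0.25, q = 0.35.
e1 = (1+alpha)/2 = -1.0, e2 = (1-alpha)/2 = 2.0.
t1 = p^e1 * q^e2 = 0.25^-1.0 * 0.35^2.0 = 0.49.
t2 = (1-p)^e1 * (1-q)^e2 = 0.75^-1.0 * 0.65^2.0 = 0.563333.
4/(1-alpha^2) = -0.5.
D = -0.5*(1 - 0.49 - 0.563333) = 0.0267

0.0267


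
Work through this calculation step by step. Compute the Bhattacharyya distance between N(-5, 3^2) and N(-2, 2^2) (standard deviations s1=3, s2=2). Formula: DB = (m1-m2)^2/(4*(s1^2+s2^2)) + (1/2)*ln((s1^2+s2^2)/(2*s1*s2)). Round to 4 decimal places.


Bhattacharyya distance between two Gaussians:
DB = (m1-m2)^2/(4*(s1^2+s2^2)) + (1/2)*ln((s1^2+s2^2)/(2*s1*s2)).
(m1-m2)^2 = (-3)^2 = 9.
s1^2+s2^2 = 9 + 4 = 13.
term1 = 9/52 = 0.173077.
term2 = 0.5*ln(13/12.0) = 0.040021.
DB = 0.173077 + 0.040021 = 0.2131

0.2131


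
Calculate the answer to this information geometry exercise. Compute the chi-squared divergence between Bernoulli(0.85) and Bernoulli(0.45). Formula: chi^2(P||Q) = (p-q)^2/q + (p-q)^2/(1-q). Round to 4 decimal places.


Chi-squared divergence between Bernoulli distributions:
chi^2 = (p-q)^2/q + (p-q)^2/(1-q).
p = 0.85, q = 0.45, p-q = 0.4.
(p-q)^2 = 0.16.
term1 = 0.16/0.45 = 0.355556.
term2 = 0.16/0.55 = 0.290909.
chi^2 = 0.355556 + 0.290909 = 0.6465

0.6465


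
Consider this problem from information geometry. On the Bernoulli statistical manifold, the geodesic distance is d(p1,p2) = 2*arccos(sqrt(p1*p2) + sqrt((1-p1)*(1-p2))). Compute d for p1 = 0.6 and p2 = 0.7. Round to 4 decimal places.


Geodesic distance on Bernoulli manifold:
d(p1,p2) = 2*arccos(sqrt(p1*p2) + sqrt((1-p1)*(1-p2))).
sqrt(p1*p2) = sqrt(0.6*0.7) = 0.648074.
sqrt((1-p1)*(1-p2)) = sqrt(0.4*0.3) = 0.34641.
arg = 0.648074 + 0.34641 = 0.994484.
d = 2*arccos(0.994484) = 0.2102

0.2102


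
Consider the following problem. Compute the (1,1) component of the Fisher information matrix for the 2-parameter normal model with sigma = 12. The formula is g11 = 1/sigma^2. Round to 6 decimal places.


For the 2-parameter normal family, the Fisher metric has:
  g11 = 1/sigma^2, g22 = 2/sigma^2.
sigma = 12, sigma^2 = 144.
g11 = 0.006944

0.006944


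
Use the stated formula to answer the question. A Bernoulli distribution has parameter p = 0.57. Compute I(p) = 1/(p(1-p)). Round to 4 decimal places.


For Bernoulli(p), Fisher information is I(p) = 1/(p*(1-p)).
p = 0.57, 1-p = 0.43.
p*(1-p) = 0.2451.
I(p) = 1/0.2451 = 4.0800

4.0800


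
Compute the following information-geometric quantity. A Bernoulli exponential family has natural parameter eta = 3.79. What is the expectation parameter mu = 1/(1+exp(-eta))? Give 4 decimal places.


Dual coordinate (expectation parameter) for Bernoulli:
mu = 1/(1+exp(-eta)).
eta = 3.79.
exp(-eta) = exp(-3.79) = 0.022596.
mu = 1/(1+0.022596) = 0.9779

0.9779


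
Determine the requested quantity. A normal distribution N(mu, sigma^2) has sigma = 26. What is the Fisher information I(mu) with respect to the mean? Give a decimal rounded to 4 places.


The Fisher information for the mean of a normal distribution is I(mu) = 1/sigma^2.
sigma = 26, so sigma^2 = 676.
I(mu) = 1/676 = 0.0015

0.0015


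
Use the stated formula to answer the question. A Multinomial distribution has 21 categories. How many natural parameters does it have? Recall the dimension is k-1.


Exponential family dimension calculation:
For Multinomial with k=21 categories, dim = k-1 = 20.

20


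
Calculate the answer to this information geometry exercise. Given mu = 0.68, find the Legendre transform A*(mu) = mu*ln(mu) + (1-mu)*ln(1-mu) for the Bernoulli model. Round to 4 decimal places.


Legendre transform for Bernoulli:
A*(mu) = mu*log(mu) + (1-mu)*log(1-mu).
mu = 0.68, 1-mu = 0.32.
mu*log(mu) = 0.68*log(0.68) = -0.26225.
(1-mu)*log(1-mu) = 0.32*log(0.32) = -0.364619.
A* = -0.26225 + -0.364619 = -0.6269

-0.6269


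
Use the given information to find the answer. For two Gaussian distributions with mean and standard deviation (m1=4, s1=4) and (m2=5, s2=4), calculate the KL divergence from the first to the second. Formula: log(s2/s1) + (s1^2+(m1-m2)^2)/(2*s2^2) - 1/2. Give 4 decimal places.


KL divergence between normal distributions:
KL = log(s2/s1) + (s1^2 + (m1-m2)^2)/(2*s2^2) - 1/2.
log(4/4) = 0.0.
(4^2 + (4-5)^2)/(2*4^2) = (16 + 1)/32 = 0.53125.
KL = 0.0 + 0.53125 - 0.5 = 0.0313

0.0313
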